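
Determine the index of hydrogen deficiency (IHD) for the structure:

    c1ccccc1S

Molecular formula from the SMILES: C6H6S.
DoU = (2C + 2 + N − H − X)/2 = (2·6 + 2 + 0 − 6 − 0)/2 = 8/2 = 4.
(Structurally: 1 ring(s) + 3 π bond(s) = 4.)

4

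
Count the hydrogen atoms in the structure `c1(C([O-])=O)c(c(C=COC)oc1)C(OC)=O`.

9

Hydrogens are implicit in SMILES; fill each atom to its normal valence:
  4 × O: no H
  3 × C (aromatic): no H
  2 × C: 3 H each → 6
  2 × C: 1 H each → 2
  2 × C: no H
  1 × C (aromatic): 1 H
  1 × O (aromatic): no H
  1 × O (charge -1): no H
  Total hydrogens = 9.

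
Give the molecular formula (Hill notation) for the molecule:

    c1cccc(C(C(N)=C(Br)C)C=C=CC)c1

Heavy atoms from the SMILES: 1 Br, 14 C, 1 N.
Implicit hydrogens by atom environment:
  5 × C (aromatic): 1 H each → 5
  3 × C: 1 H each → 3
  3 × C: no H
  2 × C: 3 H each → 6
  1 × Br: no H
  1 × C (aromatic): no H
  1 × N: 2 H
  Total hydrogens = 16.
Molecular formula: C14H16BrN

C14H16BrN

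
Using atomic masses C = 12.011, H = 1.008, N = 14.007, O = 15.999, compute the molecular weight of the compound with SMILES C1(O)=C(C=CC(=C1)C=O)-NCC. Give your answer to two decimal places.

Molecular formula: C9H11NO2.
M = 9×12.011 + 11×1.008 + 1×14.007 + 2×15.999 = 165.19 g/mol.

165.19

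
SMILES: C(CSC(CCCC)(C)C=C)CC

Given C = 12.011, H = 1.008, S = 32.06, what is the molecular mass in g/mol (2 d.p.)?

Molecular formula: C12H24S.
M = 12×12.011 + 24×1.008 + 1×32.06 = 200.38 g/mol.

200.38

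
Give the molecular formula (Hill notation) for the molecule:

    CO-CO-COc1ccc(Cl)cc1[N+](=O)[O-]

C9H10ClNO5

Heavy atoms from the SMILES: 9 C, 1 Cl, 1 N, 5 O.
Implicit hydrogens by atom environment:
  4 × O: no H
  3 × C (aromatic): 1 H each → 3
  3 × C (aromatic): no H
  2 × C: 2 H each → 4
  1 × C: 3 H
  1 × Cl: no H
  1 × N (charge +1): no H
  1 × O (charge -1): no H
  Total hydrogens = 10.
Molecular formula: C9H10ClNO5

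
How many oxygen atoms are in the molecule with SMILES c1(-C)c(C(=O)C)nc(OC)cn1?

2

The symbol for oxygen appears 2 times in the SMILES.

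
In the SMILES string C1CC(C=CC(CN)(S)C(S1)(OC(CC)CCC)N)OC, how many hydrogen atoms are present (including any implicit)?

Hydrogens are implicit in SMILES; fill each atom to its normal valence:
  6 × C: 2 H each → 12
  4 × C: 1 H each → 4
  3 × C: 3 H each → 9
  2 × C: no H
  2 × N: 2 H each → 4
  2 × O: no H
  1 × S: 1 H
  1 × S: no H
  Total hydrogens = 30.

30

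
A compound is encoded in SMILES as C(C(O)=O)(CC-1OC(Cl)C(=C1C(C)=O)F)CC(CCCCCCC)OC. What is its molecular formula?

C19H30ClFO5

Heavy atoms from the SMILES: 19 C, 1 Cl, 1 F, 5 O.
Implicit hydrogens by atom environment:
  8 × C: 2 H each → 16
  4 × C: 1 H each → 4
  4 × C: no H
  4 × O: no H
  3 × C: 3 H each → 9
  1 × Cl: no H
  1 × F: no H
  1 × O: 1 H
  Total hydrogens = 30.
Molecular formula: C19H30ClFO5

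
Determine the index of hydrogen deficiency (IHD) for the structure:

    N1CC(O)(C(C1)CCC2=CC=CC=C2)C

Molecular formula from the SMILES: C13H19NO.
DoU = (2C + 2 + N − H − X)/2 = (2·13 + 2 + 1 − 19 − 0)/2 = 10/2 = 5.
(Structurally: 2 ring(s) + 3 π bond(s) = 5.)

5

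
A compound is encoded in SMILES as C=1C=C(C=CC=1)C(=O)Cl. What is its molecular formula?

Heavy atoms from the SMILES: 7 C, 1 Cl, 1 O.
Implicit hydrogens by atom environment:
  5 × C (aromatic): 1 H each → 5
  1 × C (aromatic): no H
  1 × C: no H
  1 × Cl: no H
  1 × O: no H
  Total hydrogens = 5.
Molecular formula: C7H5ClO

C7H5ClO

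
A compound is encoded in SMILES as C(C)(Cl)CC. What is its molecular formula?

C4H9Cl

Heavy atoms from the SMILES: 4 C, 1 Cl.
Implicit hydrogens by atom environment:
  2 × C: 3 H each → 6
  1 × C: 2 H
  1 × C: 1 H
  1 × Cl: no H
  Total hydrogens = 9.
Molecular formula: C4H9Cl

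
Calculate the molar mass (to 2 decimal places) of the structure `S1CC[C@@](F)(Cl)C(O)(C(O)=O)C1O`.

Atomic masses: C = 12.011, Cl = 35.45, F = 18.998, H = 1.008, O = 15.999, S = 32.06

230.63

Molecular formula: C6H8ClFO4S.
M = 6×12.011 + 1×35.45 + 1×18.998 + 8×1.008 + 4×15.999 + 1×32.06 = 230.63 g/mol.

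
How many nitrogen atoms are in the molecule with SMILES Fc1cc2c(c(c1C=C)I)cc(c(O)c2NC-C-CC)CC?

1

The symbol for nitrogen appears 1 time in the SMILES.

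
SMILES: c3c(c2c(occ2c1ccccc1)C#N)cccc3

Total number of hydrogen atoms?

Hydrogens are implicit in SMILES; fill each atom to its normal valence:
  11 × C (aromatic): 1 H each → 11
  5 × C (aromatic): no H
  1 × C: no H
  1 × N: no H
  1 × O (aromatic): no H
  Total hydrogens = 11.

11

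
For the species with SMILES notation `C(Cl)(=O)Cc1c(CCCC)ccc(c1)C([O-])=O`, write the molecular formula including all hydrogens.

Heavy atoms from the SMILES: 13 C, 1 Cl, 3 O.
Implicit hydrogens by atom environment:
  4 × C: 2 H each → 8
  3 × C (aromatic): 1 H each → 3
  3 × C (aromatic): no H
  2 × C: no H
  2 × O: no H
  1 × C: 3 H
  1 × Cl: no H
  1 × O (charge -1): no H
  Total hydrogens = 14.
Net charge -1.
Molecular formula: C13H14ClO3-

C13H14ClO3-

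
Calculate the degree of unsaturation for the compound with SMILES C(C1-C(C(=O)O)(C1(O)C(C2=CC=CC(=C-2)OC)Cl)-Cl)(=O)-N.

Molecular formula from the SMILES: C13H13Cl2NO5.
DoU = (2C + 2 + N − H − X)/2 = (2·13 + 2 + 1 − 13 − 2)/2 = 14/2 = 7.
(Structurally: 2 ring(s) + 5 π bond(s) = 7.)

7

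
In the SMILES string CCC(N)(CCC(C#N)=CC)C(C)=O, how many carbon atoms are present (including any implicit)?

The symbol for carbon appears 11 times in the SMILES.

11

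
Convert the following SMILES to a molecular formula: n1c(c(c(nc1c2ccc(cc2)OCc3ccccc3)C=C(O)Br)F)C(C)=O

Heavy atoms from the SMILES: 1 Br, 21 C, 1 F, 2 N, 3 O.
Implicit hydrogens by atom environment:
  9 × C (aromatic): 1 H each → 9
  7 × C (aromatic): no H
  2 × C: no H
  2 × N (aromatic): no H
  2 × O: no H
  1 × Br: no H
  1 × C: 3 H
  1 × C: 2 H
  1 × C: 1 H
  1 × F: no H
  1 × O: 1 H
  Total hydrogens = 16.
Molecular formula: C21H16BrFN2O3

C21H16BrFN2O3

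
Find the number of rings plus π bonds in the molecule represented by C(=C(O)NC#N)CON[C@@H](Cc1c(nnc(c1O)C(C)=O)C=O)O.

Molecular formula from the SMILES: C13H15N5O6.
DoU = (2C + 2 + N − H − X)/2 = (2·13 + 2 + 5 − 15 − 0)/2 = 18/2 = 9.
(Structurally: 1 ring(s) + 8 π bond(s) = 9.)

9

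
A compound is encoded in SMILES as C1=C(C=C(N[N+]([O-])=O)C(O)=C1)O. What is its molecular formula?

Heavy atoms from the SMILES: 6 C, 2 N, 4 O.
Implicit hydrogens by atom environment:
  3 × C (aromatic): 1 H each → 3
  3 × C (aromatic): no H
  2 × O: 1 H each → 2
  1 × N: 1 H
  1 × N (charge +1): no H
  1 × O: no H
  1 × O (charge -1): no H
  Total hydrogens = 6.
Molecular formula: C6H6N2O4

C6H6N2O4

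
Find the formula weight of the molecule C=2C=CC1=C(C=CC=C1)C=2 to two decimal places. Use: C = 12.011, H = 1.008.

Molecular formula: C10H8.
M = 10×12.011 + 8×1.008 = 128.17 g/mol.

128.17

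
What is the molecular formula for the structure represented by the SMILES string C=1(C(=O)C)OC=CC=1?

Heavy atoms from the SMILES: 6 C, 2 O.
Implicit hydrogens by atom environment:
  3 × C (aromatic): 1 H each → 3
  1 × C: 3 H
  1 × C (aromatic): no H
  1 × C: no H
  1 × O (aromatic): no H
  1 × O: no H
  Total hydrogens = 6.
Molecular formula: C6H6O2

C6H6O2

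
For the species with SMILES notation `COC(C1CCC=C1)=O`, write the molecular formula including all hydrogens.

C7H10O2

Heavy atoms from the SMILES: 7 C, 2 O.
Implicit hydrogens by atom environment:
  3 × C: 1 H each → 3
  2 × C: 2 H each → 4
  2 × O: no H
  1 × C: 3 H
  1 × C: no H
  Total hydrogens = 10.
Molecular formula: C7H10O2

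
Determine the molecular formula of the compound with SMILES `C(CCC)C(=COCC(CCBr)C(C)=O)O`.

Heavy atoms from the SMILES: 1 Br, 12 C, 3 O.
Implicit hydrogens by atom environment:
  6 × C: 2 H each → 12
  2 × C: 3 H each → 6
  2 × C: 1 H each → 2
  2 × C: no H
  2 × O: no H
  1 × Br: no H
  1 × O: 1 H
  Total hydrogens = 21.
Molecular formula: C12H21BrO3

C12H21BrO3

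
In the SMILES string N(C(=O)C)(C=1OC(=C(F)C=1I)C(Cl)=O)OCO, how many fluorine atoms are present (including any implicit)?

1

The symbol for fluorine appears 1 time in the SMILES.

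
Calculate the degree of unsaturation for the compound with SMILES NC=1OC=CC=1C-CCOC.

3

Molecular formula from the SMILES: C8H13NO2.
DoU = (2C + 2 + N − H − X)/2 = (2·8 + 2 + 1 − 13 − 0)/2 = 6/2 = 3.
(Structurally: 1 ring(s) + 2 π bond(s) = 3.)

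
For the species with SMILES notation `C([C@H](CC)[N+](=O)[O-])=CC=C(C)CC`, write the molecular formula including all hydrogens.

Heavy atoms from the SMILES: 10 C, 1 N, 2 O.
Implicit hydrogens by atom environment:
  4 × C: 1 H each → 4
  3 × C: 3 H each → 9
  2 × C: 2 H each → 4
  1 × C: no H
  1 × N (charge +1): no H
  1 × O: no H
  1 × O (charge -1): no H
  Total hydrogens = 17.
Molecular formula: C10H17NO2

C10H17NO2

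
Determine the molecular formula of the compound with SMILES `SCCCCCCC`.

Heavy atoms from the SMILES: 7 C, 1 S.
Implicit hydrogens by atom environment:
  6 × C: 2 H each → 12
  1 × C: 3 H
  1 × S: 1 H
  Total hydrogens = 16.
Molecular formula: C7H16S

C7H16S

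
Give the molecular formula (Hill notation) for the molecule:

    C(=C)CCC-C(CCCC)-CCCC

C14H28

Heavy atoms from the SMILES: 14 C.
Implicit hydrogens by atom environment:
  10 × C: 2 H each → 20
  2 × C: 3 H each → 6
  2 × C: 1 H each → 2
  Total hydrogens = 28.
Molecular formula: C14H28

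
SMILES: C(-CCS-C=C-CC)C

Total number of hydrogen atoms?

Hydrogens are implicit in SMILES; fill each atom to its normal valence:
  4 × C: 2 H each → 8
  2 × C: 3 H each → 6
  2 × C: 1 H each → 2
  1 × S: no H
  Total hydrogens = 16.

16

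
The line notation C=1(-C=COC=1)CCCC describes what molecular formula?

C8H12O

Heavy atoms from the SMILES: 8 C, 1 O.
Implicit hydrogens by atom environment:
  3 × C: 2 H each → 6
  3 × C (aromatic): 1 H each → 3
  1 × C: 3 H
  1 × C (aromatic): no H
  1 × O (aromatic): no H
  Total hydrogens = 12.
Molecular formula: C8H12O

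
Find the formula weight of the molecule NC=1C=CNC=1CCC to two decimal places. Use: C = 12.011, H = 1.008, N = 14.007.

124.19

Molecular formula: C7H12N2.
M = 7×12.011 + 12×1.008 + 2×14.007 = 124.19 g/mol.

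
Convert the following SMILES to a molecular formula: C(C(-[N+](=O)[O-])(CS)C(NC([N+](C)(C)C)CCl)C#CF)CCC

C14H26ClFN3O2S+

Heavy atoms from the SMILES: 14 C, 1 Cl, 1 F, 3 N, 2 O, 1 S.
Implicit hydrogens by atom environment:
  5 × C: 2 H each → 10
  4 × C: 3 H each → 12
  3 × C: no H
  2 × C: 1 H each → 2
  2 × N (charge +1): no H
  1 × Cl: no H
  1 × F: no H
  1 × N: 1 H
  1 × O: no H
  1 × O (charge -1): no H
  1 × S: 1 H
  Total hydrogens = 26.
Net charge +1.
Molecular formula: C14H26ClFN3O2S+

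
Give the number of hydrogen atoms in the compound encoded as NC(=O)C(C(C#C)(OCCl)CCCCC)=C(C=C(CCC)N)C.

Hydrogens are implicit in SMILES; fill each atom to its normal valence:
  7 × C: 2 H each → 14
  6 × C: no H
  3 × C: 3 H each → 9
  2 × C: 1 H each → 2
  2 × N: 2 H each → 4
  2 × O: no H
  1 × Cl: no H
  Total hydrogens = 29.

29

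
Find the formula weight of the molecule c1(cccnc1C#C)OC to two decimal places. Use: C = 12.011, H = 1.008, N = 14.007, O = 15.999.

Molecular formula: C8H7NO.
M = 8×12.011 + 7×1.008 + 1×14.007 + 1×15.999 = 133.15 g/mol.

133.15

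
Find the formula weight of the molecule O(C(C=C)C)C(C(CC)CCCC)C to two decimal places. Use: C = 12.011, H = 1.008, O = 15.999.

Molecular formula: C13H26O.
M = 13×12.011 + 26×1.008 + 1×15.999 = 198.35 g/mol.

198.35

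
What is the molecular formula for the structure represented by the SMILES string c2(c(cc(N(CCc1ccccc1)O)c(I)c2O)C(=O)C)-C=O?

C17H16INO4

Heavy atoms from the SMILES: 17 C, 1 I, 1 N, 4 O.
Implicit hydrogens by atom environment:
  6 × C (aromatic): 1 H each → 6
  6 × C (aromatic): no H
  2 × C: 2 H each → 4
  2 × O: 1 H each → 2
  2 × O: no H
  1 × C: 3 H
  1 × C: 1 H
  1 × C: no H
  1 × I: no H
  1 × N: no H
  Total hydrogens = 16.
Molecular formula: C17H16INO4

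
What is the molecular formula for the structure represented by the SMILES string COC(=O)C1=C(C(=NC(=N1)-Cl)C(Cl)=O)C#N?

Heavy atoms from the SMILES: 8 C, 2 Cl, 3 N, 3 O.
Implicit hydrogens by atom environment:
  4 × C (aromatic): no H
  3 × C: no H
  3 × O: no H
  2 × Cl: no H
  2 × N (aromatic): no H
  1 × C: 3 H
  1 × N: no H
  Total hydrogens = 3.
Molecular formula: C8H3Cl2N3O3

C8H3Cl2N3O3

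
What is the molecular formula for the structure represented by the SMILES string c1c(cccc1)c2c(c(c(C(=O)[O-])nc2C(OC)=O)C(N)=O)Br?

C15H10BrN2O5-

Heavy atoms from the SMILES: 1 Br, 15 C, 2 N, 5 O.
Implicit hydrogens by atom environment:
  6 × C (aromatic): no H
  5 × C (aromatic): 1 H each → 5
  4 × O: no H
  3 × C: no H
  1 × Br: no H
  1 × C: 3 H
  1 × N: 2 H
  1 × N (aromatic): no H
  1 × O (charge -1): no H
  Total hydrogens = 10.
Net charge -1.
Molecular formula: C15H10BrN2O5-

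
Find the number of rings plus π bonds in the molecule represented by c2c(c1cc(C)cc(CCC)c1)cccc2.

Molecular formula from the SMILES: C16H18.
DoU = (2C + 2 + N − H − X)/2 = (2·16 + 2 + 0 − 18 − 0)/2 = 16/2 = 8.
(Structurally: 2 ring(s) + 6 π bond(s) = 8.)

8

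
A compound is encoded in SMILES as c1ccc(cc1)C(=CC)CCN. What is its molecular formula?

C11H15N

Heavy atoms from the SMILES: 11 C, 1 N.
Implicit hydrogens by atom environment:
  5 × C (aromatic): 1 H each → 5
  2 × C: 2 H each → 4
  1 × C: 3 H
  1 × C: 1 H
  1 × C: no H
  1 × C (aromatic): no H
  1 × N: 2 H
  Total hydrogens = 15.
Molecular formula: C11H15N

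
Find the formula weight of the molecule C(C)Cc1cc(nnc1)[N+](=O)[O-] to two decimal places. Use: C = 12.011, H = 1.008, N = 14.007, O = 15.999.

167.17

Molecular formula: C7H9N3O2.
M = 7×12.011 + 9×1.008 + 3×14.007 + 2×15.999 = 167.17 g/mol.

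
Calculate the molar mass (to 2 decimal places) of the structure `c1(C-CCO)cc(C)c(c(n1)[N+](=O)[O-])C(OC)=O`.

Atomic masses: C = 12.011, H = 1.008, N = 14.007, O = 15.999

254.24

Molecular formula: C11H14N2O5.
M = 11×12.011 + 14×1.008 + 2×14.007 + 5×15.999 = 254.24 g/mol.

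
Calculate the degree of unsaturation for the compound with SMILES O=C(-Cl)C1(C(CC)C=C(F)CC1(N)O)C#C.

5

Molecular formula from the SMILES: C11H13ClFNO2.
DoU = (2C + 2 + N − H − X)/2 = (2·11 + 2 + 1 − 13 − 2)/2 = 10/2 = 5.
(Structurally: 1 ring(s) + 4 π bond(s) = 5.)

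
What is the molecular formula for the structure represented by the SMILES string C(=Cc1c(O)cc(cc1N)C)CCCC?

Heavy atoms from the SMILES: 13 C, 1 N, 1 O.
Implicit hydrogens by atom environment:
  4 × C (aromatic): no H
  3 × C: 2 H each → 6
  2 × C: 3 H each → 6
  2 × C (aromatic): 1 H each → 2
  2 × C: 1 H each → 2
  1 × N: 2 H
  1 × O: 1 H
  Total hydrogens = 19.
Molecular formula: C13H19NO

C13H19NO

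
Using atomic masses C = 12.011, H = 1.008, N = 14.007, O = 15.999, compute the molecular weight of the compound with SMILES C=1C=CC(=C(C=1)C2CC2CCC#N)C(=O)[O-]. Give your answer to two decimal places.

214.24

Molecular formula: C13H12NO2-.
M = 13×12.011 + 12×1.008 + 1×14.007 + 2×15.999 = 214.24 g/mol.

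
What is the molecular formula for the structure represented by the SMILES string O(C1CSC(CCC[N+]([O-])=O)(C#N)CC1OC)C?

Heavy atoms from the SMILES: 11 C, 2 N, 4 O, 1 S.
Implicit hydrogens by atom environment:
  5 × C: 2 H each → 10
  3 × O: no H
  2 × C: 3 H each → 6
  2 × C: 1 H each → 2
  2 × C: no H
  1 × N (charge +1): no H
  1 × N: no H
  1 × O (charge -1): no H
  1 × S: no H
  Total hydrogens = 18.
Molecular formula: C11H18N2O4S

C11H18N2O4S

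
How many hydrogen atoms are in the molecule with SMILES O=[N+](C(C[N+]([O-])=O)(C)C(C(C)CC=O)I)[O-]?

Hydrogens are implicit in SMILES; fill each atom to its normal valence:
  3 × C: 1 H each → 3
  3 × O: no H
  2 × C: 3 H each → 6
  2 × C: 2 H each → 4
  2 × N (charge +1): no H
  2 × O (charge -1): no H
  1 × C: no H
  1 × I: no H
  Total hydrogens = 13.

13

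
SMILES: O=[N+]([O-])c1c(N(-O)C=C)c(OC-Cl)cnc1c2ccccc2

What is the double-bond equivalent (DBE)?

Molecular formula from the SMILES: C14H12ClN3O4.
DoU = (2C + 2 + N − H − X)/2 = (2·14 + 2 + 3 − 12 − 1)/2 = 20/2 = 10.
(Structurally: 2 ring(s) + 8 π bond(s) = 10.)

10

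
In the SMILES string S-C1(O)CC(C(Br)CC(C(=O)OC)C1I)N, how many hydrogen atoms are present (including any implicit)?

15

Hydrogens are implicit in SMILES; fill each atom to its normal valence:
  4 × C: 1 H each → 4
  2 × C: 2 H each → 4
  2 × C: no H
  2 × O: no H
  1 × Br: no H
  1 × C: 3 H
  1 × I: no H
  1 × N: 2 H
  1 × O: 1 H
  1 × S: 1 H
  Total hydrogens = 15.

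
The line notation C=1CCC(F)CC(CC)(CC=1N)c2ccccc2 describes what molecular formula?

Heavy atoms from the SMILES: 16 C, 1 F, 1 N.
Implicit hydrogens by atom environment:
  5 × C: 2 H each → 10
  5 × C (aromatic): 1 H each → 5
  2 × C: 1 H each → 2
  2 × C: no H
  1 × C: 3 H
  1 × C (aromatic): no H
  1 × F: no H
  1 × N: 2 H
  Total hydrogens = 22.
Molecular formula: C16H22FN

C16H22FN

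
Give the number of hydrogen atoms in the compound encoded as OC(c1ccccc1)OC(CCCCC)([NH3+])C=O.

Hydrogens are implicit in SMILES; fill each atom to its normal valence:
  5 × C (aromatic): 1 H each → 5
  4 × C: 2 H each → 8
  2 × C: 1 H each → 2
  2 × O: no H
  1 × C: 3 H
  1 × C: no H
  1 × C (aromatic): no H
  1 × N (charge +1): 3 H
  1 × O: 1 H
  Total hydrogens = 22.

22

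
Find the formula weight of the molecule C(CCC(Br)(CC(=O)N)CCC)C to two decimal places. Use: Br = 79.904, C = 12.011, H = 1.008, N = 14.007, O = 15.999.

Molecular formula: C10H20BrNO.
M = 1×79.904 + 10×12.011 + 20×1.008 + 1×14.007 + 1×15.999 = 250.18 g/mol.

250.18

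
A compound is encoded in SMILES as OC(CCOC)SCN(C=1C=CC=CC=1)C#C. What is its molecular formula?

C13H17NO2S

Heavy atoms from the SMILES: 13 C, 1 N, 2 O, 1 S.
Implicit hydrogens by atom environment:
  5 × C (aromatic): 1 H each → 5
  3 × C: 2 H each → 6
  2 × C: 1 H each → 2
  1 × C: 3 H
  1 × C (aromatic): no H
  1 × C: no H
  1 × N: no H
  1 × O: 1 H
  1 × O: no H
  1 × S: no H
  Total hydrogens = 17.
Molecular formula: C13H17NO2S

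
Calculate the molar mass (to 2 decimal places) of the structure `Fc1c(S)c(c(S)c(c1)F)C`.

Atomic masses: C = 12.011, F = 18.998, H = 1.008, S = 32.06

Molecular formula: C7H6F2S2.
M = 7×12.011 + 2×18.998 + 6×1.008 + 2×32.06 = 192.24 g/mol.

192.24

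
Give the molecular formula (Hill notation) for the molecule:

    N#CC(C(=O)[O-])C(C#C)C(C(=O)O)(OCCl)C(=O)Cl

C10H6Cl2NO6-

Heavy atoms from the SMILES: 10 C, 2 Cl, 1 N, 6 O.
Implicit hydrogens by atom environment:
  6 × C: no H
  4 × O: no H
  3 × C: 1 H each → 3
  2 × Cl: no H
  1 × C: 2 H
  1 × N: no H
  1 × O: 1 H
  1 × O (charge -1): no H
  Total hydrogens = 6.
Net charge -1.
Molecular formula: C10H6Cl2NO6-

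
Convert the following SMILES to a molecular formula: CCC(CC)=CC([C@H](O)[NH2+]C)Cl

Heavy atoms from the SMILES: 9 C, 1 Cl, 1 N, 1 O.
Implicit hydrogens by atom environment:
  3 × C: 3 H each → 9
  3 × C: 1 H each → 3
  2 × C: 2 H each → 4
  1 × C: no H
  1 × Cl: no H
  1 × N (charge +1): 2 H
  1 × O: 1 H
  Total hydrogens = 19.
Net charge +1.
Molecular formula: C9H19ClNO+

C9H19ClNO+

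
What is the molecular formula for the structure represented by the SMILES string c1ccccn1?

C5H5N

Heavy atoms from the SMILES: 5 C, 1 N.
Implicit hydrogens by atom environment:
  5 × C (aromatic): 1 H each → 5
  1 × N (aromatic): no H
  Total hydrogens = 5.
Molecular formula: C5H5N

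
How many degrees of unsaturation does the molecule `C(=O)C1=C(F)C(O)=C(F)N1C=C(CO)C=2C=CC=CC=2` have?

Molecular formula from the SMILES: C14H11F2NO3.
DoU = (2C + 2 + N − H − X)/2 = (2·14 + 2 + 1 − 11 − 2)/2 = 18/2 = 9.
(Structurally: 2 ring(s) + 7 π bond(s) = 9.)

9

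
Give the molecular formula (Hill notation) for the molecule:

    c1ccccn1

C5H5N

Heavy atoms from the SMILES: 5 C, 1 N.
Implicit hydrogens by atom environment:
  5 × C (aromatic): 1 H each → 5
  1 × N (aromatic): no H
  Total hydrogens = 5.
Molecular formula: C5H5N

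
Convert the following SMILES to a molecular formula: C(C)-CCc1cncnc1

C8H12N2

Heavy atoms from the SMILES: 8 C, 2 N.
Implicit hydrogens by atom environment:
  3 × C: 2 H each → 6
  3 × C (aromatic): 1 H each → 3
  2 × N (aromatic): no H
  1 × C: 3 H
  1 × C (aromatic): no H
  Total hydrogens = 12.
Molecular formula: C8H12N2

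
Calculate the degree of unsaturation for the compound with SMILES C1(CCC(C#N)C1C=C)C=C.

5

Molecular formula from the SMILES: C10H13N.
DoU = (2C + 2 + N − H − X)/2 = (2·10 + 2 + 1 − 13 − 0)/2 = 10/2 = 5.
(Structurally: 1 ring(s) + 4 π bond(s) = 5.)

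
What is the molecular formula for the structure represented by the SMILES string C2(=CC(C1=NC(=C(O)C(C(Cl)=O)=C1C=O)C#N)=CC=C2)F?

Heavy atoms from the SMILES: 14 C, 1 Cl, 1 F, 2 N, 3 O.
Implicit hydrogens by atom environment:
  7 × C (aromatic): no H
  4 × C (aromatic): 1 H each → 4
  2 × C: no H
  2 × O: no H
  1 × C: 1 H
  1 × Cl: no H
  1 × F: no H
  1 × N (aromatic): no H
  1 × N: no H
  1 × O: 1 H
  Total hydrogens = 6.
Molecular formula: C14H6ClFN2O3

C14H6ClFN2O3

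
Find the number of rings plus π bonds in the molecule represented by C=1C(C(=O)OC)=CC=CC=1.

Molecular formula from the SMILES: C8H8O2.
DoU = (2C + 2 + N − H − X)/2 = (2·8 + 2 + 0 − 8 − 0)/2 = 10/2 = 5.
(Structurally: 1 ring(s) + 4 π bond(s) = 5.)

5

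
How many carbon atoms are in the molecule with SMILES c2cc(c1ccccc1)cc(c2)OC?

The symbol for carbon appears 13 times in the SMILES. Lowercase c denotes aromatic carbon and counts toward C.

13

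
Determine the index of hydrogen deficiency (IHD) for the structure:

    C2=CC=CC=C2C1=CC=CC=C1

8

Molecular formula from the SMILES: C12H10.
DoU = (2C + 2 + N − H − X)/2 = (2·12 + 2 + 0 − 10 − 0)/2 = 16/2 = 8.
(Structurally: 2 ring(s) + 6 π bond(s) = 8.)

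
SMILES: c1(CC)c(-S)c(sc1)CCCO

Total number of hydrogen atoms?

14

Hydrogens are implicit in SMILES; fill each atom to its normal valence:
  4 × C: 2 H each → 8
  3 × C (aromatic): no H
  1 × C: 3 H
  1 × C (aromatic): 1 H
  1 × O: 1 H
  1 × S: 1 H
  1 × S (aromatic): no H
  Total hydrogens = 14.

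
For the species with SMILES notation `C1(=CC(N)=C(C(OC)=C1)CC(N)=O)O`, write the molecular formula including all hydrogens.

C9H12N2O3

Heavy atoms from the SMILES: 9 C, 2 N, 3 O.
Implicit hydrogens by atom environment:
  4 × C (aromatic): no H
  2 × C (aromatic): 1 H each → 2
  2 × N: 2 H each → 4
  2 × O: no H
  1 × C: 3 H
  1 × C: 2 H
  1 × C: no H
  1 × O: 1 H
  Total hydrogens = 12.
Molecular formula: C9H12N2O3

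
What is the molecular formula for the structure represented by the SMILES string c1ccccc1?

C6H6

Heavy atoms from the SMILES: 6 C.
Implicit hydrogens by atom environment:
  6 × C (aromatic): 1 H each → 6
  Total hydrogens = 6.
Molecular formula: C6H6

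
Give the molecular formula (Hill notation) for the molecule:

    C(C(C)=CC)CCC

C8H16

Heavy atoms from the SMILES: 8 C.
Implicit hydrogens by atom environment:
  3 × C: 3 H each → 9
  3 × C: 2 H each → 6
  1 × C: 1 H
  1 × C: no H
  Total hydrogens = 16.
Molecular formula: C8H16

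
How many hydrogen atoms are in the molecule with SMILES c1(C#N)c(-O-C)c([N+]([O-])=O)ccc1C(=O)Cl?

Hydrogens are implicit in SMILES; fill each atom to its normal valence:
  4 × C (aromatic): no H
  3 × O: no H
  2 × C (aromatic): 1 H each → 2
  2 × C: no H
  1 × C: 3 H
  1 × Cl: no H
  1 × N (charge +1): no H
  1 × N: no H
  1 × O (charge -1): no H
  Total hydrogens = 5.

5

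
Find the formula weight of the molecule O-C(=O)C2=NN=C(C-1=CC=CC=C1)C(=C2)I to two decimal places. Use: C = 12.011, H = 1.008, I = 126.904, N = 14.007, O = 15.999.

Molecular formula: C11H7IN2O2.
M = 11×12.011 + 7×1.008 + 1×126.904 + 2×14.007 + 2×15.999 = 326.09 g/mol.

326.09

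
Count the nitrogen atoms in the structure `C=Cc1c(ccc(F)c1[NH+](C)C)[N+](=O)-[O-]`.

The symbol for nitrogen appears 2 times in the SMILES.

2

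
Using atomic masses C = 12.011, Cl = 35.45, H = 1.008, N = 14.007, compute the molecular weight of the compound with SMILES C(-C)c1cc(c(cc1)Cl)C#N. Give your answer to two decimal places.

165.62

Molecular formula: C9H8ClN.
M = 9×12.011 + 1×35.45 + 8×1.008 + 1×14.007 = 165.62 g/mol.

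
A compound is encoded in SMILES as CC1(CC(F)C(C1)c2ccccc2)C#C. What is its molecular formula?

Heavy atoms from the SMILES: 14 C, 1 F.
Implicit hydrogens by atom environment:
  5 × C (aromatic): 1 H each → 5
  3 × C: 1 H each → 3
  2 × C: 2 H each → 4
  2 × C: no H
  1 × C: 3 H
  1 × C (aromatic): no H
  1 × F: no H
  Total hydrogens = 15.
Molecular formula: C14H15F

C14H15F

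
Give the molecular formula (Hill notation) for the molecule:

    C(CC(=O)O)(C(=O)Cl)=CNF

C5H5ClFNO3

Heavy atoms from the SMILES: 5 C, 1 Cl, 1 F, 1 N, 3 O.
Implicit hydrogens by atom environment:
  3 × C: no H
  2 × O: no H
  1 × C: 2 H
  1 × C: 1 H
  1 × Cl: no H
  1 × F: no H
  1 × N: 1 H
  1 × O: 1 H
  Total hydrogens = 5.
Molecular formula: C5H5ClFNO3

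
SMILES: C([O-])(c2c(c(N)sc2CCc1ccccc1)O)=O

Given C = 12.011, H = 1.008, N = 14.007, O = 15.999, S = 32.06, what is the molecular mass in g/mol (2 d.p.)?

262.30

Molecular formula: C13H12NO3S-.
M = 13×12.011 + 12×1.008 + 1×14.007 + 3×15.999 + 1×32.06 = 262.30 g/mol.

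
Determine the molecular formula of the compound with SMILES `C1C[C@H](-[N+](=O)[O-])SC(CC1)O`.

C6H11NO3S

Heavy atoms from the SMILES: 6 C, 1 N, 3 O, 1 S.
Implicit hydrogens by atom environment:
  4 × C: 2 H each → 8
  2 × C: 1 H each → 2
  1 × N (charge +1): no H
  1 × O: 1 H
  1 × O: no H
  1 × O (charge -1): no H
  1 × S: no H
  Total hydrogens = 11.
Molecular formula: C6H11NO3S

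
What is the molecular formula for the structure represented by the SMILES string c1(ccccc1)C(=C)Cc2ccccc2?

Heavy atoms from the SMILES: 15 C.
Implicit hydrogens by atom environment:
  10 × C (aromatic): 1 H each → 10
  2 × C: 2 H each → 4
  2 × C (aromatic): no H
  1 × C: no H
  Total hydrogens = 14.
Molecular formula: C15H14

C15H14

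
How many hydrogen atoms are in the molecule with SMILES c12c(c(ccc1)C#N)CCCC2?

11

Hydrogens are implicit in SMILES; fill each atom to its normal valence:
  4 × C: 2 H each → 8
  3 × C (aromatic): 1 H each → 3
  3 × C (aromatic): no H
  1 × C: no H
  1 × N: no H
  Total hydrogens = 11.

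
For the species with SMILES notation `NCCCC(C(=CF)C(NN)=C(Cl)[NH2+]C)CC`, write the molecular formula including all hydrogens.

C11H23ClFN4+

Heavy atoms from the SMILES: 11 C, 1 Cl, 1 F, 4 N.
Implicit hydrogens by atom environment:
  4 × C: 2 H each → 8
  3 × C: no H
  2 × C: 3 H each → 6
  2 × C: 1 H each → 2
  2 × N: 2 H each → 4
  1 × Cl: no H
  1 × F: no H
  1 × N (charge +1): 2 H
  1 × N: 1 H
  Total hydrogens = 23.
Net charge +1.
Molecular formula: C11H23ClFN4+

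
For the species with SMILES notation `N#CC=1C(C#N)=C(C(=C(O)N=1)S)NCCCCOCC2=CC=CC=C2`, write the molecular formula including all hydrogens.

C18H18N4O2S

Heavy atoms from the SMILES: 18 C, 4 N, 2 O, 1 S.
Implicit hydrogens by atom environment:
  6 × C (aromatic): no H
  5 × C: 2 H each → 10
  5 × C (aromatic): 1 H each → 5
  2 × C: no H
  2 × N: no H
  1 × N: 1 H
  1 × N (aromatic): no H
  1 × O: 1 H
  1 × O: no H
  1 × S: 1 H
  Total hydrogens = 18.
Molecular formula: C18H18N4O2S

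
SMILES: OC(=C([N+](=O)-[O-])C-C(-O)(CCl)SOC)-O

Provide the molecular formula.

C6H10ClNO6S

Heavy atoms from the SMILES: 6 C, 1 Cl, 1 N, 6 O, 1 S.
Implicit hydrogens by atom environment:
  3 × C: no H
  3 × O: 1 H each → 3
  2 × C: 2 H each → 4
  2 × O: no H
  1 × C: 3 H
  1 × Cl: no H
  1 × N (charge +1): no H
  1 × O (charge -1): no H
  1 × S: no H
  Total hydrogens = 10.
Molecular formula: C6H10ClNO6S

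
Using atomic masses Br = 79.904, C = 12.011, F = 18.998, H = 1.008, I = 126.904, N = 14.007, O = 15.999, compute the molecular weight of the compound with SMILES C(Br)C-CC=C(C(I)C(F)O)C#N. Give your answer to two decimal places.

Molecular formula: C8H10BrFINO.
M = 1×79.904 + 8×12.011 + 1×18.998 + 10×1.008 + 1×126.904 + 1×14.007 + 1×15.999 = 361.98 g/mol.

361.98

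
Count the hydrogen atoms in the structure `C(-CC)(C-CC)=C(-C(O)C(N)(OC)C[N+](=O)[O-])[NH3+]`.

Hydrogens are implicit in SMILES; fill each atom to its normal valence:
  4 × C: 2 H each → 8
  3 × C: 3 H each → 9
  3 × C: no H
  2 × O: no H
  1 × C: 1 H
  1 × N (charge +1): 3 H
  1 × N: 2 H
  1 × N (charge +1): no H
  1 × O: 1 H
  1 × O (charge -1): no H
  Total hydrogens = 24.

24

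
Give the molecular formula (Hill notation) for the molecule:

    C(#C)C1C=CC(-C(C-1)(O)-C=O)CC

C11H14O2

Heavy atoms from the SMILES: 11 C, 2 O.
Implicit hydrogens by atom environment:
  6 × C: 1 H each → 6
  2 × C: 2 H each → 4
  2 × C: no H
  1 × C: 3 H
  1 × O: 1 H
  1 × O: no H
  Total hydrogens = 14.
Molecular formula: C11H14O2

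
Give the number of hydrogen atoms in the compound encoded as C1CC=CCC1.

Hydrogens are implicit in SMILES; fill each atom to its normal valence:
  4 × C: 2 H each → 8
  2 × C: 1 H each → 2
  Total hydrogens = 10.

10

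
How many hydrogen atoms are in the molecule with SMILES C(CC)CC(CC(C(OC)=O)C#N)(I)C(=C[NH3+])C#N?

Hydrogens are implicit in SMILES; fill each atom to its normal valence:
  5 × C: no H
  4 × C: 2 H each → 8
  2 × C: 3 H each → 6
  2 × C: 1 H each → 2
  2 × N: no H
  2 × O: no H
  1 × I: no H
  1 × N (charge +1): 3 H
  Total hydrogens = 19.

19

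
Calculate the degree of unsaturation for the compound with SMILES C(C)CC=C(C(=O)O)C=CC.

3

Molecular formula from the SMILES: C9H14O2.
DoU = (2C + 2 + N − H − X)/2 = (2·9 + 2 + 0 − 14 − 0)/2 = 6/2 = 3.
(Structurally: 0 ring(s) + 3 π bond(s) = 3.)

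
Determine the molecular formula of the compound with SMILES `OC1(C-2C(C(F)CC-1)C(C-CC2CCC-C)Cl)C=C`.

Heavy atoms from the SMILES: 16 C, 1 Cl, 1 F, 1 O.
Implicit hydrogens by atom environment:
  8 × C: 2 H each → 16
  6 × C: 1 H each → 6
  1 × C: 3 H
  1 × C: no H
  1 × Cl: no H
  1 × F: no H
  1 × O: 1 H
  Total hydrogens = 26.
Molecular formula: C16H26ClFO

C16H26ClFO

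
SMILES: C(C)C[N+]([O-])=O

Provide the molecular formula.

C3H7NO2

Heavy atoms from the SMILES: 3 C, 1 N, 2 O.
Implicit hydrogens by atom environment:
  2 × C: 2 H each → 4
  1 × C: 3 H
  1 × N (charge +1): no H
  1 × O: no H
  1 × O (charge -1): no H
  Total hydrogens = 7.
Molecular formula: C3H7NO2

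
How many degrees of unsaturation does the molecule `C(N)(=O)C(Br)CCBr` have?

Molecular formula from the SMILES: C4H7Br2NO.
DoU = (2C + 2 + N − H − X)/2 = (2·4 + 2 + 1 − 7 − 2)/2 = 2/2 = 1.
(Structurally: 0 ring(s) + 1 π bond(s) = 1.)

1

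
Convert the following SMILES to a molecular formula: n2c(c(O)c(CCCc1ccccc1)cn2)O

C13H14N2O2

Heavy atoms from the SMILES: 13 C, 2 N, 2 O.
Implicit hydrogens by atom environment:
  6 × C (aromatic): 1 H each → 6
  4 × C (aromatic): no H
  3 × C: 2 H each → 6
  2 × N (aromatic): no H
  2 × O: 1 H each → 2
  Total hydrogens = 14.
Molecular formula: C13H14N2O2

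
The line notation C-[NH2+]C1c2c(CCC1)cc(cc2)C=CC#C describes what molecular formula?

Heavy atoms from the SMILES: 15 C, 1 N.
Implicit hydrogens by atom environment:
  4 × C: 1 H each → 4
  3 × C: 2 H each → 6
  3 × C (aromatic): 1 H each → 3
  3 × C (aromatic): no H
  1 × C: 3 H
  1 × C: no H
  1 × N (charge +1): 2 H
  Total hydrogens = 18.
Net charge +1.
Molecular formula: C15H18N+

C15H18N+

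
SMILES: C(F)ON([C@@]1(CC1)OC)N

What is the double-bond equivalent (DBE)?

1

Molecular formula from the SMILES: C5H11FN2O2.
DoU = (2C + 2 + N − H − X)/2 = (2·5 + 2 + 2 − 11 − 1)/2 = 2/2 = 1.
(Structurally: 1 ring(s) + 0 π bond(s) = 1.)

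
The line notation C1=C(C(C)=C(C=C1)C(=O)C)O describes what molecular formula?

Heavy atoms from the SMILES: 9 C, 2 O.
Implicit hydrogens by atom environment:
  3 × C (aromatic): 1 H each → 3
  3 × C (aromatic): no H
  2 × C: 3 H each → 6
  1 × C: no H
  1 × O: 1 H
  1 × O: no H
  Total hydrogens = 10.
Molecular formula: C9H10O2

C9H10O2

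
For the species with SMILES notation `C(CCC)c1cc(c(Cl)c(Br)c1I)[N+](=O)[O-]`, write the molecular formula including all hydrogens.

Heavy atoms from the SMILES: 1 Br, 10 C, 1 Cl, 1 I, 1 N, 2 O.
Implicit hydrogens by atom environment:
  5 × C (aromatic): no H
  3 × C: 2 H each → 6
  1 × Br: no H
  1 × C: 3 H
  1 × C (aromatic): 1 H
  1 × Cl: no H
  1 × I: no H
  1 × N (charge +1): no H
  1 × O: no H
  1 × O (charge -1): no H
  Total hydrogens = 10.
Molecular formula: C10H10BrClINO2

C10H10BrClINO2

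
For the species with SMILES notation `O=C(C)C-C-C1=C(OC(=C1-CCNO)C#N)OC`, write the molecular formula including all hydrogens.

Heavy atoms from the SMILES: 12 C, 2 N, 4 O.
Implicit hydrogens by atom environment:
  4 × C: 2 H each → 8
  4 × C (aromatic): no H
  2 × C: 3 H each → 6
  2 × C: no H
  2 × O: no H
  1 × N: 1 H
  1 × N: no H
  1 × O: 1 H
  1 × O (aromatic): no H
  Total hydrogens = 16.
Molecular formula: C12H16N2O4

C12H16N2O4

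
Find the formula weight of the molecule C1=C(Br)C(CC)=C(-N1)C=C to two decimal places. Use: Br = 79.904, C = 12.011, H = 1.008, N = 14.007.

200.08

Molecular formula: C8H10BrN.
M = 1×79.904 + 8×12.011 + 10×1.008 + 1×14.007 = 200.08 g/mol.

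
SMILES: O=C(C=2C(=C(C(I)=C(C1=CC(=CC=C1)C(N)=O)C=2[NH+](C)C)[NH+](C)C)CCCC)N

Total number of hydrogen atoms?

Hydrogens are implicit in SMILES; fill each atom to its normal valence:
  8 × C (aromatic): no H
  5 × C: 3 H each → 15
  4 × C (aromatic): 1 H each → 4
  3 × C: 2 H each → 6
  2 × C: no H
  2 × N: 2 H each → 4
  2 × N (charge +1): 1 H each → 2
  2 × O: no H
  1 × I: no H
  Total hydrogens = 31.

31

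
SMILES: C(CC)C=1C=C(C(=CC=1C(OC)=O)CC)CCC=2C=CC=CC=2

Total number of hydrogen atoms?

Hydrogens are implicit in SMILES; fill each atom to its normal valence:
  7 × C (aromatic): 1 H each → 7
  5 × C: 2 H each → 10
  5 × C (aromatic): no H
  3 × C: 3 H each → 9
  2 × O: no H
  1 × C: no H
  Total hydrogens = 26.

26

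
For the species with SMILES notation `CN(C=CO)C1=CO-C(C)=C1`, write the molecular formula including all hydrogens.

C8H11NO2

Heavy atoms from the SMILES: 8 C, 1 N, 2 O.
Implicit hydrogens by atom environment:
  2 × C: 3 H each → 6
  2 × C (aromatic): 1 H each → 2
  2 × C: 1 H each → 2
  2 × C (aromatic): no H
  1 × N: no H
  1 × O: 1 H
  1 × O (aromatic): no H
  Total hydrogens = 11.
Molecular formula: C8H11NO2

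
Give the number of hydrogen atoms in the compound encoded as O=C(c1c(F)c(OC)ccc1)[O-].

6

Hydrogens are implicit in SMILES; fill each atom to its normal valence:
  3 × C (aromatic): 1 H each → 3
  3 × C (aromatic): no H
  2 × O: no H
  1 × C: 3 H
  1 × C: no H
  1 × F: no H
  1 × O (charge -1): no H
  Total hydrogens = 6.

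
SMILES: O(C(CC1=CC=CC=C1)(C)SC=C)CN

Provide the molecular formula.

Heavy atoms from the SMILES: 12 C, 1 N, 1 O, 1 S.
Implicit hydrogens by atom environment:
  5 × C (aromatic): 1 H each → 5
  3 × C: 2 H each → 6
  1 × C: 3 H
  1 × C: 1 H
  1 × C: no H
  1 × C (aromatic): no H
  1 × N: 2 H
  1 × O: no H
  1 × S: no H
  Total hydrogens = 17.
Molecular formula: C12H17NOS

C12H17NOS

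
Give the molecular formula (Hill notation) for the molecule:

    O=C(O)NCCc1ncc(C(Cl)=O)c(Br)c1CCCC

C13H16BrClN2O3

Heavy atoms from the SMILES: 1 Br, 13 C, 1 Cl, 2 N, 3 O.
Implicit hydrogens by atom environment:
  5 × C: 2 H each → 10
  4 × C (aromatic): no H
  2 × C: no H
  2 × O: no H
  1 × Br: no H
  1 × C: 3 H
  1 × C (aromatic): 1 H
  1 × Cl: no H
  1 × N: 1 H
  1 × N (aromatic): no H
  1 × O: 1 H
  Total hydrogens = 16.
Molecular formula: C13H16BrClN2O3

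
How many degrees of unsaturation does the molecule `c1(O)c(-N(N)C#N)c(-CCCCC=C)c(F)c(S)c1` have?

7

Molecular formula from the SMILES: C13H16FN3OS.
DoU = (2C + 2 + N − H − X)/2 = (2·13 + 2 + 3 − 16 − 1)/2 = 14/2 = 7.
(Structurally: 1 ring(s) + 6 π bond(s) = 7.)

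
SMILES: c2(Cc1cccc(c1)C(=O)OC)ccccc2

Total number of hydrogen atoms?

14

Hydrogens are implicit in SMILES; fill each atom to its normal valence:
  9 × C (aromatic): 1 H each → 9
  3 × C (aromatic): no H
  2 × O: no H
  1 × C: 3 H
  1 × C: 2 H
  1 × C: no H
  Total hydrogens = 14.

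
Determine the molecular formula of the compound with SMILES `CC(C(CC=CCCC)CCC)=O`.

Heavy atoms from the SMILES: 12 C, 1 O.
Implicit hydrogens by atom environment:
  5 × C: 2 H each → 10
  3 × C: 3 H each → 9
  3 × C: 1 H each → 3
  1 × C: no H
  1 × O: no H
  Total hydrogens = 22.
Molecular formula: C12H22O

C12H22O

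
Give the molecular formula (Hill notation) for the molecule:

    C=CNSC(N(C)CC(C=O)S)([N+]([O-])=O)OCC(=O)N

Heavy atoms from the SMILES: 9 C, 4 N, 5 O, 2 S.
Implicit hydrogens by atom environment:
  4 × O: no H
  3 × C: 2 H each → 6
  3 × C: 1 H each → 3
  2 × C: no H
  1 × C: 3 H
  1 × N: 2 H
  1 × N: 1 H
  1 × N: no H
  1 × N (charge +1): no H
  1 × O (charge -1): no H
  1 × S: 1 H
  1 × S: no H
  Total hydrogens = 16.
Molecular formula: C9H16N4O5S2

C9H16N4O5S2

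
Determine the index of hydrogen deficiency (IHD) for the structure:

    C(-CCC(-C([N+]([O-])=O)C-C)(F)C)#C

Molecular formula from the SMILES: C9H14FNO2.
DoU = (2C + 2 + N − H − X)/2 = (2·9 + 2 + 1 − 14 − 1)/2 = 6/2 = 3.
(Structurally: 0 ring(s) + 3 π bond(s) = 3.)

3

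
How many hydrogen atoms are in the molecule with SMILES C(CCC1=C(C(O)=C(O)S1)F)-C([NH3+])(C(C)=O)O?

15

Hydrogens are implicit in SMILES; fill each atom to its normal valence:
  4 × C (aromatic): no H
  3 × C: 2 H each → 6
  3 × O: 1 H each → 3
  2 × C: no H
  1 × C: 3 H
  1 × F: no H
  1 × N (charge +1): 3 H
  1 × O: no H
  1 × S (aromatic): no H
  Total hydrogens = 15.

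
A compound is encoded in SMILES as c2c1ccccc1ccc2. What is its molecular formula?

Heavy atoms from the SMILES: 10 C.
Implicit hydrogens by atom environment:
  8 × C (aromatic): 1 H each → 8
  2 × C (aromatic): no H
  Total hydrogens = 8.
Molecular formula: C10H8

C10H8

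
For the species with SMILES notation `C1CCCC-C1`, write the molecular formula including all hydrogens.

C6H12

Heavy atoms from the SMILES: 6 C.
Implicit hydrogens by atom environment:
  6 × C: 2 H each → 12
  Total hydrogens = 12.
Molecular formula: C6H12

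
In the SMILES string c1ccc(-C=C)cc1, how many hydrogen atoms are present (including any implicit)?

Hydrogens are implicit in SMILES; fill each atom to its normal valence:
  5 × C (aromatic): 1 H each → 5
  1 × C: 2 H
  1 × C: 1 H
  1 × C (aromatic): no H
  Total hydrogens = 8.

8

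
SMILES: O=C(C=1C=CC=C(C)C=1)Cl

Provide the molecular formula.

C8H7ClO

Heavy atoms from the SMILES: 8 C, 1 Cl, 1 O.
Implicit hydrogens by atom environment:
  4 × C (aromatic): 1 H each → 4
  2 × C (aromatic): no H
  1 × C: 3 H
  1 × C: no H
  1 × Cl: no H
  1 × O: no H
  Total hydrogens = 7.
Molecular formula: C8H7ClO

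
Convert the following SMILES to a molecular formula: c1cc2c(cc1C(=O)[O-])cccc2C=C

C13H9O2-

Heavy atoms from the SMILES: 13 C, 2 O.
Implicit hydrogens by atom environment:
  6 × C (aromatic): 1 H each → 6
  4 × C (aromatic): no H
  1 × C: 2 H
  1 × C: 1 H
  1 × C: no H
  1 × O: no H
  1 × O (charge -1): no H
  Total hydrogens = 9.
Net charge -1.
Molecular formula: C13H9O2-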